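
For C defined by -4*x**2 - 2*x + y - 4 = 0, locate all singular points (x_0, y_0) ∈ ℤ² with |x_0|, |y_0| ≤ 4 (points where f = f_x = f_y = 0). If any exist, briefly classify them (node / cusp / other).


No singular points in the scanned grid; C is smooth there.

Compute partial derivatives:
  f_x = -8*x - 2.
  f_y = 1.
f_y = 1 is a nonzero constant, so f_y never vanishes: no point (x, y) can satisfy f = f_x = f_y = 0. In particular no (x, y) ∈ {−4, ..., 4}² is singular; the curve is smooth.


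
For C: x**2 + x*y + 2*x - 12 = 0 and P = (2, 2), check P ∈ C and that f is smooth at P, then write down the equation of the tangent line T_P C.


Tangent line at P: 8*x + 2*y - 20 = 0.

Step 1: f(2, 2) = 0, so P lies on C.
Step 2: partial derivatives
  f_x(x, y) = 2*x + y + 2, f_y(x, y) = x.
  f_x(P) = 8, f_y(P) = 2 (gradient nonzero, so P is smooth).
Step 3: tangent line at P: 8·(x − 2) + 2·(y − 2) = 0.
Expanding: 8*x + 2*y - 20 = 0.


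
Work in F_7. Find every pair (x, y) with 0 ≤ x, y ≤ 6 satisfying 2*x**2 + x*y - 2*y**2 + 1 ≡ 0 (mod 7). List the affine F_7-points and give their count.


Affine F_7-points: {(0, 2), (0, 5), (1, 5), (1, 6), (3, 6), (4, 1), (6, 1), (6, 2)}; count = 8.

For each of the 49 pairs (x, y) ∈ F_7², evaluate f(x, y) mod 7. Record the zeros.
  x = 0: [0↦1, 1↦6, 2↦0, 3↦4, 4↦4, 5↦0, 6↦6]  zeros at y ∈ {2, 5}
  x = 1: [0↦3, 1↦2, 2↦4, 3↦2, 4↦3, 5↦0, 6↦0]  zeros at y ∈ {5, 6}
  x = 2: [0↦2, 1↦2, 2↦5, 3↦4, 4↦6, 5↦4, 6↦5]  zeros at y ∈ ∅
  x = 3: [0↦5, 1↦6, 2↦3, 3↦3, 4↦6, 5↦5, 6↦0]  zeros at y ∈ {6}
  x = 4: [0↦5, 1↦0, 2↦5, 3↦6, 4↦3, 5↦3, 6↦6]  zeros at y ∈ {1}
  x = 5: [0↦2, 1↦5, 2↦4, 3↦6, 4↦4, 5↦5, 6↦2]  zeros at y ∈ ∅
  x = 6: [0↦3, 1↦0, 2↦0, 3↦3, 4↦2, 5↦4, 6↦2]  zeros at y ∈ {1, 2}
Collecting zeros: affine points = {(0, 2), (0, 5), (1, 5), (1, 6), (3, 6), (4, 1), (6, 1), (6, 2)}.
Total count |C(F_7)_aff| = 8.


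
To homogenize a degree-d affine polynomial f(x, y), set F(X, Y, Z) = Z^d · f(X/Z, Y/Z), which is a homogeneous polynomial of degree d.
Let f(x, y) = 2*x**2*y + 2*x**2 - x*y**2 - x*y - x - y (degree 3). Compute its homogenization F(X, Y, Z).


F(X, Y, Z) = 2*X**2*Y + 2*X**2*Z - X*Y**2 - X*Y*Z - X*Z**2 - Y*Z**2

deg(f) = 3.
Substitute x = X/Z, y = Y/Z into f, then multiply by Z^3.
  monomial 2·x^2·y^1 ↦ 2·X^2·Y^1·Z^0.
  monomial 2·x^2·y^0 ↦ 2·X^2·Y^0·Z^1.
  monomial -1·x^1·y^2 ↦ -1·X^1·Y^2·Z^0.
  monomial -1·x^1·y^1 ↦ -1·X^1·Y^1·Z^1.
  monomial -1·x^1·y^0 ↦ -1·X^1·Y^0·Z^2.
  monomial -1·x^0·y^1 ↦ -1·X^0·Y^1·Z^2.
Collecting: F(X, Y, Z) = 2*X**2*Y + 2*X**2*Z - X*Y**2 - X*Y*Z - X*Z**2 - Y*Z**2.


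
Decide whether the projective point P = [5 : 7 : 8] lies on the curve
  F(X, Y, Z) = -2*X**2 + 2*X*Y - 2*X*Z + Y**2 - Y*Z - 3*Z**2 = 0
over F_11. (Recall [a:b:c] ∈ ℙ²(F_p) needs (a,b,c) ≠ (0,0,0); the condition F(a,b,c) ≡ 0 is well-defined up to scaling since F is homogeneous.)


F(5,7,8) ≡ 5 (mod 11); P is NOT on the curve.

Evaluate F(5, 7, 8) term-by-term (mod 11).
  -2*X**2 ↦ -2·25·1·1 = -50
  2*X*Y ↦ 2·5·7·1 = 70
  -2*X*Z ↦ -2·5·1·8 = -80
  Y**2 ↦ 1·1·49·1 = 49
  -Y*Z ↦ -1·1·7·8 = -56
  -3*Z**2 ↦ -3·1·1·64 = -192
Sum: F(5, 7, 8) = (-50) + (70) + (-80) + (49) + (-56) + (-192) = -259.
Reducing mod 11: -259 ≡ 5 (mod 11).
Since F(a, b, c) ≡ 5 ≠ 0 (mod 11), P does NOT lie on the curve.


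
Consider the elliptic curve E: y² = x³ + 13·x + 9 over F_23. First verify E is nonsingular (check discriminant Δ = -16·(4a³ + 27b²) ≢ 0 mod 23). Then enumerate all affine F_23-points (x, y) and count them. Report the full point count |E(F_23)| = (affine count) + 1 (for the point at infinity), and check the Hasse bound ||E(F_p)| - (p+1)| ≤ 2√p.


Affine points = {(0, 3), (0, 20), (1, 0), (3, 11), (3, 12), (6, 2), (6, 21), (7, 11), (7, 12), (8, 2), (8, 21), (9, 2), (9, 21), (10, 9), (10, 14), (13, 11), (13, 12), (16, 9), (16, 14), (18, 7), (18, 16), (19, 10), (19, 13), (20, 9), (20, 14), (22, 8), (22, 15)}; affine count = 27; |E(F_23)| = 28.

Discriminant check: Δ ∝ 4a³ + 27b² = 4·13³ + 27·9² = 4·2197 + 27·81 ≡ 4 (mod 23). Nonzero ⇒ E is nonsingular.
For each x ∈ F_23, compute rhs = x³ + 13·x + 9 mod 23, then count y ∈ F_23 with y² ≡ rhs.
  x = 0: rhs = 9, matching y values: 3, 20 (2 points).
  x = 1: rhs = 0, matching y values: 0 (1 points).
  x = 2: rhs = 20, matching y values: none (0 points).
  x = 3: rhs = 6, matching y values: 11, 12 (2 points).
  x = 4: rhs = 10, matching y values: none (0 points).
  x = 5: rhs = 15, matching y values: none (0 points).
  x = 6: rhs = 4, matching y values: 2, 21 (2 points).
  x = 7: rhs = 6, matching y values: 11, 12 (2 points).
  x = 8: rhs = 4, matching y values: 2, 21 (2 points).
  x = 9: rhs = 4, matching y values: 2, 21 (2 points).
  x = 10: rhs = 12, matching y values: 9, 14 (2 points).
  x = 11: rhs = 11, matching y values: none (0 points).
  x = 12: rhs = 7, matching y values: none (0 points).
  x = 13: rhs = 6, matching y values: 11, 12 (2 points).
  x = 14: rhs = 14, matching y values: none (0 points).
  x = 15: rhs = 14, matching y values: none (0 points).
  x = 16: rhs = 12, matching y values: 9, 14 (2 points).
  x = 17: rhs = 14, matching y values: none (0 points).
  x = 18: rhs = 3, matching y values: 7, 16 (2 points).
  x = 19: rhs = 8, matching y values: 10, 13 (2 points).
  x = 20: rhs = 12, matching y values: 9, 14 (2 points).
  x = 21: rhs = 21, matching y values: none (0 points).
  x = 22: rhs = 18, matching y values: 8, 15 (2 points).
Total affine count: 27.
Full point count |E(F_23)| = 27 + 1 = 28.
Hasse bound: |28 − (23+1)| = |4| = 4 ≤ 2√23 ≈ 9.5917 ✓.


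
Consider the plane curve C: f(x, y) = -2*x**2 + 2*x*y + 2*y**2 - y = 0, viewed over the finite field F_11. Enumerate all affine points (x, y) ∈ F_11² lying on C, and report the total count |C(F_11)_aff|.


Affine F_11-points: {(0, 0), (0, 6), (3, 1), (3, 2), (6, 5), (6, 6), (9, 1), (9, 7), (10, 2), (10, 5)}; count = 10.

For each of the 121 pairs (x, y) ∈ F_11², evaluate f(x, y) mod 11. Record the zeros.
  x = 0: [0↦0, 1↦1, 2↦6, 3↦4, 4↦6, 5↦1, 6↦0, 7↦3, 8↦10, 9↦10, 10↦3]  zeros at y ∈ {0, 6}
  x = 1: [0↦9, 1↦1, 2↦8, 3↦8, 4↦1, 5↦9, 6↦10, 7↦4, 8↦2, 9↦4, 10↦10]  zeros at y ∈ ∅
  x = 2: [0↦3, 1↦8, 2↦6, 3↦8, 4↦3, 5↦2, 6↦5, 7↦1, 8↦1, 9↦5, 10↦2]  zeros at y ∈ ∅
  x = 3: [0↦4, 1↦0, 2↦0, 3↦4, 4↦1, 5↦2, 6↦7, 7↦5, 8↦7, 9↦2, 10↦1]  zeros at y ∈ {1, 2}
  x = 4: [0↦1, 1↦10, 2↦1, 3↦7, 4↦6, 5↦9, 6↦5, 7↦5, 8↦9, 9↦6, 10↦7]  zeros at y ∈ ∅
  x = 5: [0↦5, 1↦5, 2↦9, 3↦6, 4↦7, 5↦1, 6↦10, 7↦1, 8↦7, 9↦6, 10↦9]  zeros at y ∈ ∅
  x = 6: [0↦5, 1↦7, 2↦2, 3↦1, 4↦4, 5↦0, 6↦0, 7↦4, 8↦1, 9↦2, 10↦7]  zeros at y ∈ {5, 6}
  x = 7: [0↦1, 1↦5, 2↦2, 3↦3, 4↦8, 5↦6, 6↦8, 7↦3, 8↦2, 9↦5, 10↦1]  zeros at y ∈ ∅
  x = 8: [0↦4, 1↦10, 2↦9, 3↦1, 4↦8, 5↦8, 6↦1, 7↦9, 8↦10, 9↦4, 10↦2]  zeros at y ∈ ∅
  x = 9: [0↦3, 1↦0, 2↦1, 3↦6, 4↦4, 5↦6, 6↦1, 7↦0, 8↦3, 9↦10, 10↦10]  zeros at y ∈ {1, 7}
  x = 10: [0↦9, 1↦8, 2↦0, 3↦7, 4↦7, 5↦0, 6↦8, 7↦9, 8↦3, 9↦1, 10↦3]  zeros at y ∈ {2, 5}
Collecting zeros: affine points = {(0, 0), (0, 6), (3, 1), (3, 2), (6, 5), (6, 6), (9, 1), (9, 7), (10, 2), (10, 5)}.
Total count |C(F_11)_aff| = 10.


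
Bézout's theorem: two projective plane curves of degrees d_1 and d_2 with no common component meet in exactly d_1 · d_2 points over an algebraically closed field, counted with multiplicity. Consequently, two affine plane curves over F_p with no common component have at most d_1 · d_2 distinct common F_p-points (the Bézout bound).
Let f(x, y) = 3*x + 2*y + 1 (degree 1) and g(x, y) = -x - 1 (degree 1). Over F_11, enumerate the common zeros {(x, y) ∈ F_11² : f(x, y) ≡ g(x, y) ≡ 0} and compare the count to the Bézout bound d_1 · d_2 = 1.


Common zeros: {(10, 1)}; count = 1; Bézout bound = 1.

deg(f) = 1, deg(g) = 1, so Bézout bound = 1.
Scan x ∈ F_11. For each x, list the y ∈ F_11 with f(x, y) ≡ 0 and those with g(x, y) ≡ 0 (mod 11); the common zeros in that column are the intersection.
  x = 0: f ≡ 0 at y ∈ {5}; g ≡ 0 at y ∈ ∅; common: ∅.
  x = 1: f ≡ 0 at y ∈ {9}; g ≡ 0 at y ∈ ∅; common: ∅.
  x = 2: f ≡ 0 at y ∈ {2}; g ≡ 0 at y ∈ ∅; common: ∅.
  x = 3: f ≡ 0 at y ∈ {6}; g ≡ 0 at y ∈ ∅; common: ∅.
  x = 4: f ≡ 0 at y ∈ {10}; g ≡ 0 at y ∈ ∅; common: ∅.
  x = 5: f ≡ 0 at y ∈ {3}; g ≡ 0 at y ∈ ∅; common: ∅.
  x = 6: f ≡ 0 at y ∈ {7}; g ≡ 0 at y ∈ ∅; common: ∅.
  x = 7: f ≡ 0 at y ∈ {0}; g ≡ 0 at y ∈ ∅; common: ∅.
  x = 8: f ≡ 0 at y ∈ {4}; g ≡ 0 at y ∈ ∅; common: ∅.
  x = 9: f ≡ 0 at y ∈ {8}; g ≡ 0 at y ∈ ∅; common: ∅.
  x = 10: f ≡ 0 at y ∈ {1}; g ≡ 0 at y ∈ {0, 1, 2, 3, 4, 5, 6, 7, 8, 9, 10}; common: {1}.
Collecting: common zeros = {(10, 1)}, so the count is 1.
Comparison with the Bézout bound: 1 ≤ 1 = deg(f)·deg(g), as expected for curves with no common component (the bound is attained).


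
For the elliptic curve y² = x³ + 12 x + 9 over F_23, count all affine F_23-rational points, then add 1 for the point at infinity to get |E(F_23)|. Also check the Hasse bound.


Affine points = {(0, 3), (0, 20), (2, 8), (2, 15), (3, 7), (3, 16), (4, 11), (4, 12), (9, 8), (9, 15), (10, 5), (10, 18), (11, 0), (12, 8), (12, 15), (13, 4), (13, 19), (14, 0), (18, 10), (18, 13), (19, 9), (19, 14), (21, 0)}; affine count = 23; |E(F_23)| = 24.

Discriminant check: Δ ∝ 4a³ + 27b² = 4·12³ + 27·9² = 4·1728 + 27·81 ≡ 14 (mod 23). Nonzero ⇒ E is nonsingular.
For each x ∈ F_23, compute rhs = x³ + 12·x + 9 mod 23, then count y ∈ F_23 with y² ≡ rhs.
  x = 0: rhs = 9, matching y values: 3, 20 (2 points).
  x = 1: rhs = 22, matching y values: none (0 points).
  x = 2: rhs = 18, matching y values: 8, 15 (2 points).
  x = 3: rhs = 3, matching y values: 7, 16 (2 points).
  x = 4: rhs = 6, matching y values: 11, 12 (2 points).
  x = 5: rhs = 10, matching y values: none (0 points).
  x = 6: rhs = 21, matching y values: none (0 points).
  x = 7: rhs = 22, matching y values: none (0 points).
  x = 8: rhs = 19, matching y values: none (0 points).
  x = 9: rhs = 18, matching y values: 8, 15 (2 points).
  x = 10: rhs = 2, matching y values: 5, 18 (2 points).
  x = 11: rhs = 0, matching y values: 0 (1 points).
  x = 12: rhs = 18, matching y values: 8, 15 (2 points).
  x = 13: rhs = 16, matching y values: 4, 19 (2 points).
  x = 14: rhs = 0, matching y values: 0 (1 points).
  x = 15: rhs = 22, matching y values: none (0 points).
  x = 16: rhs = 19, matching y values: none (0 points).
  x = 17: rhs = 20, matching y values: none (0 points).
  x = 18: rhs = 8, matching y values: 10, 13 (2 points).
  x = 19: rhs = 12, matching y values: 9, 14 (2 points).
  x = 20: rhs = 15, matching y values: none (0 points).
  x = 21: rhs = 0, matching y values: 0 (1 points).
  x = 22: rhs = 19, matching y values: none (0 points).
Total affine count: 23.
Full point count |E(F_23)| = 23 + 1 = 24.
Hasse bound: |24 − (23+1)| = |0| = 0 ≤ 2√23 ≈ 9.5917 ✓.


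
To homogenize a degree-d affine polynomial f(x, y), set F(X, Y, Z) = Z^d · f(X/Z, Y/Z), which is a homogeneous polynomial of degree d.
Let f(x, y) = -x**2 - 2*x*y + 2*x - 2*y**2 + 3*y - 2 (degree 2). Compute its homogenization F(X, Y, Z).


F(X, Y, Z) = -X**2 - 2*X*Y + 2*X*Z - 2*Y**2 + 3*Y*Z - 2*Z**2

deg(f) = 2.
Substitute x = X/Z, y = Y/Z into f, then multiply by Z^2.
  monomial -1·x^2·y^0 ↦ -1·X^2·Y^0·Z^0.
  monomial -2·x^1·y^1 ↦ -2·X^1·Y^1·Z^0.
  monomial 2·x^1·y^0 ↦ 2·X^1·Y^0·Z^1.
  monomial -2·x^0·y^2 ↦ -2·X^0·Y^2·Z^0.
  monomial 3·x^0·y^1 ↦ 3·X^0·Y^1·Z^1.
  monomial -2·x^0·y^0 ↦ -2·X^0·Y^0·Z^2.
Collecting: F(X, Y, Z) = -X**2 - 2*X*Y + 2*X*Z - 2*Y**2 + 3*Y*Z - 2*Z**2.


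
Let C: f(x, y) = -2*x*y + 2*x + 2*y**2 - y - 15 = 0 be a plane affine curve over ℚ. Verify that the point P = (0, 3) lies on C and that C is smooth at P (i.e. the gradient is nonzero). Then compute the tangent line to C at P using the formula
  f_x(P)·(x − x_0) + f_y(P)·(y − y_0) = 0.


Tangent line at P: -4*x + 11*y - 33 = 0.

Step 1: f(0, 3) = 0, so P lies on C.
Step 2: partial derivatives
  f_x(x, y) = 2 - 2*y, f_y(x, y) = -2*x + 4*y - 1.
  f_x(P) = -4, f_y(P) = 11 (gradient nonzero, so P is smooth).
Step 3: tangent line at P: -4·(x − 0) + 11·(y − 3) = 0.
Expanding: -4*x + 11*y - 33 = 0.


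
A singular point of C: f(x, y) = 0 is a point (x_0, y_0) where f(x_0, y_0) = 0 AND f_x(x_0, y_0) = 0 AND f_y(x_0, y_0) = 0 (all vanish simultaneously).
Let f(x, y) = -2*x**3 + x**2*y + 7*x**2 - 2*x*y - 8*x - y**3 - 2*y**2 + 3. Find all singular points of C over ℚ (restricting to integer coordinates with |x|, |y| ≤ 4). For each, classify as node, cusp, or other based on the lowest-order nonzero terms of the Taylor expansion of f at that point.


Singular points: {(1, -1)}; classification: cusp.

Compute partial derivatives:
  f_x = -6*x**2 + 2*x*y + 14*x - 2*y - 8.
  f_y = x**2 - 2*x - 3*y**2 - 4*y.
Scan x_0 ∈ {−4, ..., 4}. For each x_0, f_y(x_0, y) is a polynomial in y; find its integer roots y ∈ {−4, ..., 4}, then test f_x and f at those candidates.
  x = -4: f_y(-4, y) = -3*y**2 - 4*y + 24; no integer root y with |y| ≤ 4.
  x = -3: f_y(-3, y) = -3*y**2 - 4*y + 15; vanishes at y ∈ {-3}. (-3, -3): f_x = -80 ≠ 0.
  x = -2: f_y(-2, y) = -3*y**2 - 4*y + 8; no integer root y with |y| ≤ 4.
  x = -1: f_y(-1, y) = -3*y**2 - 4*y + 3; no integer root y with |y| ≤ 4.
  x = 0: f_y(0, y) = -3*y**2 - 4*y; vanishes at y ∈ {0}. (0, 0): f_x = -8 ≠ 0.
  x = 1: f_y(1, y) = -3*y**2 - 4*y - 1; vanishes at y ∈ {-1}. (1, -1): f_x = 0, f = 0 — SINGULAR.
  x = 2: f_y(2, y) = -3*y**2 - 4*y; vanishes at y ∈ {0}. (2, 0): f_x = -4 ≠ 0.
  x = 3: f_y(3, y) = -3*y**2 - 4*y + 3; no integer root y with |y| ≤ 4.
  x = 4: f_y(4, y) = -3*y**2 - 4*y + 8; no integer root y with |y| ≤ 4.
Only singular point on the grid: (1, -1).
Classify: substitute x = 1 + u, y = -1 + v and expand: f = -2*u**3 + u**2*v - v**3 + v**2.
No constant or linear terms (consistent with a singular point). Quadratic part: v**2. Cubic part: -2*u**3 + u**2*v - v**3.
The quadratic part v**2 is a perfect square, so there is a single (double) tangent line v = 0, i.e. y = -1. Restricting the cubic part to that line (v = 0) leaves -2*u**3 ≠ 0, so f is not divisible by v and the branch is v² ≈ 2*u**3 to lowest order — this is a cusp.
Classification: cusp.


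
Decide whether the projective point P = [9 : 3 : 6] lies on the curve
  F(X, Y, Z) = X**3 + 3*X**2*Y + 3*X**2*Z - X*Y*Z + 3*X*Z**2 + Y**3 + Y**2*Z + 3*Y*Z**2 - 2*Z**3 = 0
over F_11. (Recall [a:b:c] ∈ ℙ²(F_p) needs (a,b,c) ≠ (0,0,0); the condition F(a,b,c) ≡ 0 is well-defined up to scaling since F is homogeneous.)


F(9,3,6) ≡ 3 (mod 11); P is NOT on the curve.

Evaluate F(9, 3, 6) term-by-term (mod 11).
  X**3 ↦ 1·729·1·1 = 729
  3*X**2*Y ↦ 3·81·3·1 = 729
  3*X**2*Z ↦ 3·81·1·6 = 1458
  -X*Y*Z ↦ -1·9·3·6 = -162
  3*X*Z**2 ↦ 3·9·1·36 = 972
  Y**3 ↦ 1·1·27·1 = 27
  Y**2*Z ↦ 1·1·9·6 = 54
  3*Y*Z**2 ↦ 3·1·3·36 = 324
  -2*Z**3 ↦ -2·1·1·216 = -432
Sum: F(9, 3, 6) = (729) + (729) + (1458) + (-162) + (972) + (27) + (54) + (324) + (-432) = 3699.
Reducing mod 11: 3699 ≡ 3 (mod 11).
Since F(a, b, c) ≡ 3 ≠ 0 (mod 11), P does NOT lie on the curve.


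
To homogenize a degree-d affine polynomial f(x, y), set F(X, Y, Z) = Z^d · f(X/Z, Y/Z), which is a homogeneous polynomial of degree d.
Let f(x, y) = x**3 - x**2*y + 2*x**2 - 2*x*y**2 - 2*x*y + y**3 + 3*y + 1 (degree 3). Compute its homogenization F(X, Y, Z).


F(X, Y, Z) = X**3 - X**2*Y + 2*X**2*Z - 2*X*Y**2 - 2*X*Y*Z + Y**3 + 3*Y*Z**2 + Z**3

deg(f) = 3.
Substitute x = X/Z, y = Y/Z into f, then multiply by Z^3.
  monomial 1·x^3·y^0 ↦ 1·X^3·Y^0·Z^0.
  monomial -1·x^2·y^1 ↦ -1·X^2·Y^1·Z^0.
  monomial 2·x^2·y^0 ↦ 2·X^2·Y^0·Z^1.
  monomial -2·x^1·y^2 ↦ -2·X^1·Y^2·Z^0.
  monomial -2·x^1·y^1 ↦ -2·X^1·Y^1·Z^1.
  monomial 1·x^0·y^3 ↦ 1·X^0·Y^3·Z^0.
  monomial 3·x^0·y^1 ↦ 3·X^0·Y^1·Z^2.
  monomial 1·x^0·y^0 ↦ 1·X^0·Y^0·Z^3.
Collecting: F(X, Y, Z) = X**3 - X**2*Y + 2*X**2*Z - 2*X*Y**2 - 2*X*Y*Z + Y**3 + 3*Y*Z**2 + Z**3.


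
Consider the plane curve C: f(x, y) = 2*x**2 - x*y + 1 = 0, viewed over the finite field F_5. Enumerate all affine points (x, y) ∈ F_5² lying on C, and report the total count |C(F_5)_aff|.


Affine F_5-points: {(1, 3), (2, 2), (3, 3), (4, 2)}; count = 4.

For each of the 25 pairs (x, y) ∈ F_5², evaluate f(x, y) mod 5. Record the zeros.
  x = 0: [0↦1, 1↦1, 2↦1, 3↦1, 4↦1]  zeros at y ∈ ∅
  x = 1: [0↦3, 1↦2, 2↦1, 3↦0, 4↦4]  zeros at y ∈ {3}
  x = 2: [0↦4, 1↦2, 2↦0, 3↦3, 4↦1]  zeros at y ∈ {2}
  x = 3: [0↦4, 1↦1, 2↦3, 3↦0, 4↦2]  zeros at y ∈ {3}
  x = 4: [0↦3, 1↦4, 2↦0, 3↦1, 4↦2]  zeros at y ∈ {2}
Collecting zeros: affine points = {(1, 3), (2, 2), (3, 3), (4, 2)}.
Total count |C(F_5)_aff| = 4.


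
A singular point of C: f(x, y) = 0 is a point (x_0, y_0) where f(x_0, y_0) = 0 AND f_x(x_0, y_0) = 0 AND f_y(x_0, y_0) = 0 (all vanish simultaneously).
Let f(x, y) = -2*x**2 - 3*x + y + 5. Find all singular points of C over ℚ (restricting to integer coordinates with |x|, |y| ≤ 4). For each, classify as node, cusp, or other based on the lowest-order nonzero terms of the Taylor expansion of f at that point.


No singular points in the scanned grid; C is smooth there.

Compute partial derivatives:
  f_x = -4*x - 3.
  f_y = 1.
f_y = 1 is a nonzero constant, so f_y never vanishes: no point (x, y) can satisfy f = f_x = f_y = 0. In particular no (x, y) ∈ {−4, ..., 4}² is singular; the curve is smooth.


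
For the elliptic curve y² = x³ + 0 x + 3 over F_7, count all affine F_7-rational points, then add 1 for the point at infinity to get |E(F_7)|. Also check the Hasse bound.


Affine points = {(1, 2), (1, 5), (2, 2), (2, 5), (3, 3), (3, 4), (4, 2), (4, 5), (5, 3), (5, 4), (6, 3), (6, 4)}; affine count = 12; |E(F_7)| = 13.

Discriminant check: Δ ∝ 4a³ + 27b² = 4·0³ + 27·3² = 4·0 + 27·9 ≡ 5 (mod 7). Nonzero ⇒ E is nonsingular.
For each x ∈ F_7, compute rhs = x³ + 0·x + 3 mod 7, then count y ∈ F_7 with y² ≡ rhs.
  x = 0: rhs = 3, matching y values: none (0 points).
  x = 1: rhs = 4, matching y values: 2, 5 (2 points).
  x = 2: rhs = 4, matching y values: 2, 5 (2 points).
  x = 3: rhs = 2, matching y values: 3, 4 (2 points).
  x = 4: rhs = 4, matching y values: 2, 5 (2 points).
  x = 5: rhs = 2, matching y values: 3, 4 (2 points).
  x = 6: rhs = 2, matching y values: 3, 4 (2 points).
Total affine count: 12.
Full point count |E(F_7)| = 12 + 1 = 13.
Hasse bound: |13 − (7+1)| = |5| = 5 ≤ 2√7 ≈ 5.2915 ✓.


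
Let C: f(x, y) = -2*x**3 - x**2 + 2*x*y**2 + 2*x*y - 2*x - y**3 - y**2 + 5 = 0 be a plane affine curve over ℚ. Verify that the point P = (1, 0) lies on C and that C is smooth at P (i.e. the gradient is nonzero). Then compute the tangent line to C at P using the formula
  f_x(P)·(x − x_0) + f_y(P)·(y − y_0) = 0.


Tangent line at P: -10*x + 2*y + 10 = 0.

Step 1: f(1, 0) = 0, so P lies on C.
Step 2: partial derivatives
  f_x(x, y) = -6*x**2 - 2*x + 2*y**2 + 2*y - 2, f_y(x, y) = 4*x*y + 2*x - 3*y**2 - 2*y.
  f_x(P) = -10, f_y(P) = 2 (gradient nonzero, so P is smooth).
Step 3: tangent line at P: -10·(x − 1) + 2·(y − 0) = 0.
Expanding: -10*x + 2*y + 10 = 0.


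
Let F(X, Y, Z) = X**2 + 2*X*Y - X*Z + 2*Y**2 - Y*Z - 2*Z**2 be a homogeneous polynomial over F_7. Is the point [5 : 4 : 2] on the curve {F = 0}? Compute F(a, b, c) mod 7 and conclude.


F(5,4,2) ≡ 1 (mod 7); P is NOT on the curve.

Evaluate F(5, 4, 2) term-by-term (mod 7).
  X**2 ↦ 1·25·1·1 = 25
  2*X*Y ↦ 2·5·4·1 = 40
  -X*Z ↦ -1·5·1·2 = -10
  2*Y**2 ↦ 2·1·16·1 = 32
  -Y*Z ↦ -1·1·4·2 = -8
  -2*Z**2 ↦ -2·1·1·4 = -8
Sum: F(5, 4, 2) = (25) + (40) + (-10) + (32) + (-8) + (-8) = 71.
Reducing mod 7: 71 ≡ 1 (mod 7).
Since F(a, b, c) ≡ 1 ≠ 0 (mod 7), P does NOT lie on the curve.


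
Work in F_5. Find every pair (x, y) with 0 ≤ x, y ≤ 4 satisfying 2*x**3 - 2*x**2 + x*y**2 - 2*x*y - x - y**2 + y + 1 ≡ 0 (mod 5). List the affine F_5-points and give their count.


Affine F_5-points: {(0, 3), (1, 0), (2, 1), (2, 2)}; count = 4.

For each of the 25 pairs (x, y) ∈ F_5², evaluate f(x, y) mod 5. Record the zeros.
  x = 0: [0↦1, 1↦1, 2↦4, 3↦0, 4↦4]  zeros at y ∈ {3}
  x = 1: [0↦0, 1↦4, 2↦3, 3↦2, 4↦1]  zeros at y ∈ {0}
  x = 2: [0↦2, 1↦0, 2↦0, 3↦2, 4↦1]  zeros at y ∈ {1, 2}
  x = 3: [0↦4, 1↦1, 2↦2, 3↦2, 4↦1]  zeros at y ∈ ∅
  x = 4: [0↦3, 1↦4, 2↦1, 3↦4, 4↦3]  zeros at y ∈ ∅
Collecting zeros: affine points = {(0, 3), (1, 0), (2, 1), (2, 2)}.
Total count |C(F_5)_aff| = 4.


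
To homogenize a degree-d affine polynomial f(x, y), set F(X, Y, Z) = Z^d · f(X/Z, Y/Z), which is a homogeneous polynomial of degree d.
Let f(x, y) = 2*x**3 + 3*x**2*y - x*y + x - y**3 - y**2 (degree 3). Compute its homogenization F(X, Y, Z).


F(X, Y, Z) = 2*X**3 + 3*X**2*Y - X*Y*Z + X*Z**2 - Y**3 - Y**2*Z

deg(f) = 3.
Substitute x = X/Z, y = Y/Z into f, then multiply by Z^3.
  monomial 2·x^3·y^0 ↦ 2·X^3·Y^0·Z^0.
  monomial 3·x^2·y^1 ↦ 3·X^2·Y^1·Z^0.
  monomial -1·x^1·y^1 ↦ -1·X^1·Y^1·Z^1.
  monomial 1·x^1·y^0 ↦ 1·X^1·Y^0·Z^2.
  monomial -1·x^0·y^3 ↦ -1·X^0·Y^3·Z^0.
  monomial -1·x^0·y^2 ↦ -1·X^0·Y^2·Z^1.
Collecting: F(X, Y, Z) = 2*X**3 + 3*X**2*Y - X*Y*Z + X*Z**2 - Y**3 - Y**2*Z.


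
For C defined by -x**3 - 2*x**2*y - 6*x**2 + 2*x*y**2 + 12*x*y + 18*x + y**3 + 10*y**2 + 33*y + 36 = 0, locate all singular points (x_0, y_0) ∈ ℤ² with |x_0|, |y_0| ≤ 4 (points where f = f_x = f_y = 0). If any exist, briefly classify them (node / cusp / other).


Singular points: {(0, -3)}; classification: cusp.

Compute partial derivatives:
  f_x = -3*x**2 - 4*x*y - 12*x + 2*y**2 + 12*y + 18.
  f_y = -2*x**2 + 4*x*y + 12*x + 3*y**2 + 20*y + 33.
Scan x_0 ∈ {−4, ..., 4}. For each x_0, f_y(x_0, y) is a polynomial in y; find its integer roots y ∈ {−4, ..., 4}, then test f_x and f at those candidates.
  x = -4: f_y(-4, y) = 3*y**2 + 4*y - 47; no integer root y with |y| ≤ 4.
  x = -3: f_y(-3, y) = 3*y**2 + 8*y - 21; no integer root y with |y| ≤ 4.
  x = -2: f_y(-2, y) = 3*y**2 + 12*y + 1; no integer root y with |y| ≤ 4.
  x = -1: f_y(-1, y) = 3*y**2 + 16*y + 19; no integer root y with |y| ≤ 4.
  x = 0: f_y(0, y) = 3*y**2 + 20*y + 33; vanishes at y ∈ {-3}. (0, -3): f_x = 0, f = 0 — SINGULAR.
  x = 1: f_y(1, y) = 3*y**2 + 24*y + 43; no integer root y with |y| ≤ 4.
  x = 2: f_y(2, y) = 3*y**2 + 28*y + 49; no integer root y with |y| ≤ 4.
  x = 3: f_y(3, y) = 3*y**2 + 32*y + 51; no integer root y with |y| ≤ 4.
  x = 4: f_y(4, y) = 3*y**2 + 36*y + 49; no integer root y with |y| ≤ 4.
Only singular point on the grid: (0, -3).
Classify: substitute x = 0 + u, y = -3 + v and expand: f = -u**3 - 2*u**2*v + 2*u*v**2 + v**3 + v**2.
No constant or linear terms (consistent with a singular point). Quadratic part: v**2. Cubic part: -u**3 - 2*u**2*v + 2*u*v**2 + v**3.
The quadratic part v**2 is a perfect square, so there is a single (double) tangent line v = 0, i.e. y = -3. Restricting the cubic part to that line (v = 0) leaves -u**3 ≠ 0, so f is not divisible by v and the branch is v² ≈ u**3 to lowest order — this is a cusp.
Classification: cusp.


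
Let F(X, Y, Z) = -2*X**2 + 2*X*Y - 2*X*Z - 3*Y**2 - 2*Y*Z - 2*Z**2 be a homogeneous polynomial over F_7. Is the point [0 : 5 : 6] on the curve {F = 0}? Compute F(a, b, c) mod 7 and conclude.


F(0,5,6) ≡ 3 (mod 7); P is NOT on the curve.

Evaluate F(0, 5, 6) term-by-term (mod 7).
  -2*X**2 ↦ -2·0·1·1 = 0
  2*X*Y ↦ 2·0·5·1 = 0
  -2*X*Z ↦ -2·0·1·6 = 0
  -3*Y**2 ↦ -3·1·25·1 = -75
  -2*Y*Z ↦ -2·1·5·6 = -60
  -2*Z**2 ↦ -2·1·1·36 = -72
Sum: F(0, 5, 6) = (0) + (0) + (0) + (-75) + (-60) + (-72) = -207.
Reducing mod 7: -207 ≡ 3 (mod 7).
Since F(a, b, c) ≡ 3 ≠ 0 (mod 7), P does NOT lie on the curve.


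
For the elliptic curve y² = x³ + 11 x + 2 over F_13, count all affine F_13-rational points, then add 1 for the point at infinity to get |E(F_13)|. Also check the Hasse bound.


Affine points = {(1, 1), (1, 12), (3, 6), (3, 7), (5, 0), (8, 2), (8, 11), (12, 4), (12, 9)}; affine count = 9; |E(F_13)| = 10.

Discriminant check: Δ ∝ 4a³ + 27b² = 4·11³ + 27·2² = 4·1331 + 27·4 ≡ 11 (mod 13). Nonzero ⇒ E is nonsingular.
For each x ∈ F_13, compute rhs = x³ + 11·x + 2 mod 13, then count y ∈ F_13 with y² ≡ rhs.
  x = 0: rhs = 2, matching y values: none (0 points).
  x = 1: rhs = 1, matching y values: 1, 12 (2 points).
  x = 2: rhs = 6, matching y values: none (0 points).
  x = 3: rhs = 10, matching y values: 6, 7 (2 points).
  x = 4: rhs = 6, matching y values: none (0 points).
  x = 5: rhs = 0, matching y values: 0 (1 points).
  x = 6: rhs = 11, matching y values: none (0 points).
  x = 7: rhs = 6, matching y values: none (0 points).
  x = 8: rhs = 4, matching y values: 2, 11 (2 points).
  x = 9: rhs = 11, matching y values: none (0 points).
  x = 10: rhs = 7, matching y values: none (0 points).
  x = 11: rhs = 11, matching y values: none (0 points).
  x = 12: rhs = 3, matching y values: 4, 9 (2 points).
Total affine count: 9.
Full point count |E(F_13)| = 9 + 1 = 10.
Hasse bound: |10 − (13+1)| = |-4| = 4 ≤ 2√13 ≈ 7.2111 ✓.


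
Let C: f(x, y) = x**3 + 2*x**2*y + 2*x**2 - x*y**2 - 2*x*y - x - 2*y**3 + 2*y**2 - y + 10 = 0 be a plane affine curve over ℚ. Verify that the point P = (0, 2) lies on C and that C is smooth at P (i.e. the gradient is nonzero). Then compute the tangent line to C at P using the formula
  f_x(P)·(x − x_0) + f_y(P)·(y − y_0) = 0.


Tangent line at P: -9*x - 17*y + 34 = 0.

Step 1: f(0, 2) = 0, so P lies on C.
Step 2: partial derivatives
  f_x(x, y) = 3*x**2 + 4*x*y + 4*x - y**2 - 2*y - 1, f_y(x, y) = 2*x**2 - 2*x*y - 2*x - 6*y**2 + 4*y - 1.
  f_x(P) = -9, f_y(P) = -17 (gradient nonzero, so P is smooth).
Step 3: tangent line at P: -9·(x − 0) + -17·(y − 2) = 0.
Expanding: -9*x - 17*y + 34 = 0.


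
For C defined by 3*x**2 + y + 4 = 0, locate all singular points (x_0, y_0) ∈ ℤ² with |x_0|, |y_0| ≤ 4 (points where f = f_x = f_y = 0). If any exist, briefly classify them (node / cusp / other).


No singular points in the scanned grid; C is smooth there.

Compute partial derivatives:
  f_x = 6*x.
  f_y = 1.
f_y = 1 is a nonzero constant, so f_y never vanishes: no point (x, y) can satisfy f = f_x = f_y = 0. In particular no (x, y) ∈ {−4, ..., 4}² is singular; the curve is smooth.


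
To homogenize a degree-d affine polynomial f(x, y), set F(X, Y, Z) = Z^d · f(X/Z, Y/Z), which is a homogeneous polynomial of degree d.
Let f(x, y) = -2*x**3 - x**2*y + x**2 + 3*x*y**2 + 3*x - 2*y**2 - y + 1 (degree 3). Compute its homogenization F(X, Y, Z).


F(X, Y, Z) = -2*X**3 - X**2*Y + X**2*Z + 3*X*Y**2 + 3*X*Z**2 - 2*Y**2*Z - Y*Z**2 + Z**3

deg(f) = 3.
Substitute x = X/Z, y = Y/Z into f, then multiply by Z^3.
  monomial -2·x^3·y^0 ↦ -2·X^3·Y^0·Z^0.
  monomial -1·x^2·y^1 ↦ -1·X^2·Y^1·Z^0.
  monomial 1·x^2·y^0 ↦ 1·X^2·Y^0·Z^1.
  monomial 3·x^1·y^2 ↦ 3·X^1·Y^2·Z^0.
  monomial 3·x^1·y^0 ↦ 3·X^1·Y^0·Z^2.
  monomial -2·x^0·y^2 ↦ -2·X^0·Y^2·Z^1.
  monomial -1·x^0·y^1 ↦ -1·X^0·Y^1·Z^2.
  monomial 1·x^0·y^0 ↦ 1·X^0·Y^0·Z^3.
Collecting: F(X, Y, Z) = -2*X**3 - X**2*Y + X**2*Z + 3*X*Y**2 + 3*X*Z**2 - 2*Y**2*Z - Y*Z**2 + Z**3.


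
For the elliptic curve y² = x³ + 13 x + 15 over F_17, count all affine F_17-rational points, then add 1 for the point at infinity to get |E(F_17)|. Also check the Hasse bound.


Affine points = {(0, 7), (0, 10), (2, 7), (2, 10), (3, 8), (3, 9), (5, 1), (5, 16), (8, 6), (8, 11), (13, 1), (13, 16), (14, 0), (15, 7), (15, 10), (16, 1), (16, 16)}; affine count = 17; |E(F_17)| = 18.

Discriminant check: Δ ∝ 4a³ + 27b² = 4·13³ + 27·15² = 4·2197 + 27·225 ≡ 5 (mod 17). Nonzero ⇒ E is nonsingular.
For each x ∈ F_17, compute rhs = x³ + 13·x + 15 mod 17, then count y ∈ F_17 with y² ≡ rhs.
  x = 0: rhs = 15, matching y values: 7, 10 (2 points).
  x = 1: rhs = 12, matching y values: none (0 points).
  x = 2: rhs = 15, matching y values: 7, 10 (2 points).
  x = 3: rhs = 13, matching y values: 8, 9 (2 points).
  x = 4: rhs = 12, matching y values: none (0 points).
  x = 5: rhs = 1, matching y values: 1, 16 (2 points).
  x = 6: rhs = 3, matching y values: none (0 points).
  x = 7: rhs = 7, matching y values: none (0 points).
  x = 8: rhs = 2, matching y values: 6, 11 (2 points).
  x = 9: rhs = 11, matching y values: none (0 points).
  x = 10: rhs = 6, matching y values: none (0 points).
  x = 11: rhs = 10, matching y values: none (0 points).
  x = 12: rhs = 12, matching y values: none (0 points).
  x = 13: rhs = 1, matching y values: 1, 16 (2 points).
  x = 14: rhs = 0, matching y values: 0 (1 points).
  x = 15: rhs = 15, matching y values: 7, 10 (2 points).
  x = 16: rhs = 1, matching y values: 1, 16 (2 points).
Total affine count: 17.
Full point count |E(F_17)| = 17 + 1 = 18.
Hasse bound: |18 − (17+1)| = |0| = 0 ≤ 2√17 ≈ 8.2462 ✓.


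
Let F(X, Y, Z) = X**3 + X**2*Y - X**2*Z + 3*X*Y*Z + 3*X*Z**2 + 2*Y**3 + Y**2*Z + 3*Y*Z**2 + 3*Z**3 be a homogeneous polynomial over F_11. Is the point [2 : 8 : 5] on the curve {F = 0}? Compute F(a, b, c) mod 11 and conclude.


F(2,8,5) ≡ 1 (mod 11); P is NOT on the curve.

Evaluate F(2, 8, 5) term-by-term (mod 11).
  X**3 ↦ 1·8·1·1 = 8
  X**2*Y ↦ 1·4·8·1 = 32
  -X**2*Z ↦ -1·4·1·5 = -20
  3*X*Y*Z ↦ 3·2·8·5 = 240
  3*X*Z**2 ↦ 3·2·1·25 = 150
  2*Y**3 ↦ 2·1·512·1 = 1024
  Y**2*Z ↦ 1·1·64·5 = 320
  3*Y*Z**2 ↦ 3·1·8·25 = 600
  3*Z**3 ↦ 3·1·1·125 = 375
Sum: F(2, 8, 5) = (8) + (32) + (-20) + (240) + (150) + (1024) + (320) + (600) + (375) = 2729.
Reducing mod 11: 2729 ≡ 1 (mod 11).
Since F(a, b, c) ≡ 1 ≠ 0 (mod 11), P does NOT lie on the curve.


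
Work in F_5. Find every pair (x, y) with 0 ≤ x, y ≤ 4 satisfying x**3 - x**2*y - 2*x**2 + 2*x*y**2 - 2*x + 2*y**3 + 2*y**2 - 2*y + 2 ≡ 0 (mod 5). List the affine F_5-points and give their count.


Affine F_5-points: {(1, 2), (1, 3), (2, 1), (3, 0), (4, 1)}; count = 5.

For each of the 25 pairs (x, y) ∈ F_5², evaluate f(x, y) mod 5. Record the zeros.
  x = 0: [0↦2, 1↦4, 2↦2, 3↦3, 4↦4]  zeros at y ∈ ∅
  x = 1: [0↦4, 1↦2, 2↦0, 3↦0, 4↦4]  zeros at y ∈ {2, 3}
  x = 2: [0↦3, 1↦0, 2↦1, 3↦3, 4↦3]  zeros at y ∈ {1}
  x = 3: [0↦0, 1↦4, 2↦1, 3↦3, 4↦2]  zeros at y ∈ {0}
  x = 4: [0↦1, 1↦0, 2↦1, 3↦1, 4↦2]  zeros at y ∈ {1}
Collecting zeros: affine points = {(1, 2), (1, 3), (2, 1), (3, 0), (4, 1)}.
Total count |C(F_5)_aff| = 5.


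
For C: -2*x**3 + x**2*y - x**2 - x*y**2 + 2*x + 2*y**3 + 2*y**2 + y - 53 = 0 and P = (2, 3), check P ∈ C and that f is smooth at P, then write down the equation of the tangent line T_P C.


Tangent line at P: -23*x + 59*y - 131 = 0.

Step 1: f(2, 3) = 0, so P lies on C.
Step 2: partial derivatives
  f_x(x, y) = -6*x**2 + 2*x*y - 2*x - y**2 + 2, f_y(x, y) = x**2 - 2*x*y + 6*y**2 + 4*y + 1.
  f_x(P) = -23, f_y(P) = 59 (gradient nonzero, so P is smooth).
Step 3: tangent line at P: -23·(x − 2) + 59·(y − 3) = 0.
Expanding: -23*x + 59*y - 131 = 0.


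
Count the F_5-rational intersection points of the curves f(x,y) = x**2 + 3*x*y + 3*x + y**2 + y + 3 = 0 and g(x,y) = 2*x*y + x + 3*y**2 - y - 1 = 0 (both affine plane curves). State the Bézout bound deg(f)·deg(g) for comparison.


Common zeros: ∅; count = 0; Bézout bound = 4.

deg(f) = 2, deg(g) = 2, so Bézout bound = 4.
Scan x ∈ F_5. For each x, list the y ∈ F_5 with f(x, y) ≡ 0 and those with g(x, y) ≡ 0 (mod 5); the common zeros in that column are the intersection.
  x = 0: f ≡ 0 at y ∈ {1, 3}; g ≡ 0 at y ∈ ∅; common: ∅.
  x = 1: f ≡ 0 at y ∈ ∅; g ≡ 0 at y ∈ {0, 3}; common: ∅.
  x = 2: f ≡ 0 at y ∈ ∅; g ≡ 0 at y ∈ ∅; common: ∅.
  x = 3: f ≡ 0 at y ∈ {2, 3}; g ≡ 0 at y ∈ {1, 4}; common: ∅.
  x = 4: f ≡ 0 at y ∈ {1}; g ≡ 0 at y ∈ ∅; common: ∅.
Collecting: common zeros = ∅, so the count is 0.
Comparison with the Bézout bound: 0 ≤ 4 = deg(f)·deg(g), as expected for curves with no common component (the affine F_5-count falls short of the bound because intersections may lie at infinity, over extension fields, or carry multiplicity).


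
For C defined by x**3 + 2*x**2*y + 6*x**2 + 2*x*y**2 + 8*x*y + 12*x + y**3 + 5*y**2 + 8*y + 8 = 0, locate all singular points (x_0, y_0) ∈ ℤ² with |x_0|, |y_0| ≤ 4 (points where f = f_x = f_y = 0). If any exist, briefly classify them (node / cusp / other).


Singular points: {(-2, 0)}; classification: cusp.

Compute partial derivatives:
  f_x = 3*x**2 + 4*x*y + 12*x + 2*y**2 + 8*y + 12.
  f_y = 2*x**2 + 4*x*y + 8*x + 3*y**2 + 10*y + 8.
Scan x_0 ∈ {−4, ..., 4}. For each x_0, f_y(x_0, y) is a polynomial in y; find its integer roots y ∈ {−4, ..., 4}, then test f_x and f at those candidates.
  x = -4: f_y(-4, y) = 3*y**2 - 6*y + 8; no integer root y with |y| ≤ 4.
  x = -3: f_y(-3, y) = 3*y**2 - 2*y + 2; no integer root y with |y| ≤ 4.
  x = -2: f_y(-2, y) = 3*y**2 + 2*y; vanishes at y ∈ {0}. (-2, 0): f_x = 0, f = 0 — SINGULAR.
  x = -1: f_y(-1, y) = 3*y**2 + 6*y + 2; no integer root y with |y| ≤ 4.
  x = 0: f_y(0, y) = 3*y**2 + 10*y + 8; vanishes at y ∈ {-2}. (0, -2): f_x = 4 ≠ 0.
  x = 1: f_y(1, y) = 3*y**2 + 14*y + 18; no integer root y with |y| ≤ 4.
  x = 2: f_y(2, y) = 3*y**2 + 18*y + 32; no integer root y with |y| ≤ 4.
  x = 3: f_y(3, y) = 3*y**2 + 22*y + 50; no integer root y with |y| ≤ 4.
  x = 4: f_y(4, y) = 3*y**2 + 26*y + 72; no integer root y with |y| ≤ 4.
Only singular point on the grid: (-2, 0).
Classify: substitute x = -2 + u, y = 0 + v and expand: f = u**3 + 2*u**2*v + 2*u*v**2 + v**3 + v**2.
No constant or linear terms (consistent with a singular point). Quadratic part: v**2. Cubic part: u**3 + 2*u**2*v + 2*u*v**2 + v**3.
The quadratic part v**2 is a perfect square, so there is a single (double) tangent line v = 0, i.e. y = 0. Restricting the cubic part to that line (v = 0) leaves u**3 ≠ 0, so f is not divisible by v and the branch is v² ≈ -u**3 to lowest order — this is a cusp.
Classification: cusp.


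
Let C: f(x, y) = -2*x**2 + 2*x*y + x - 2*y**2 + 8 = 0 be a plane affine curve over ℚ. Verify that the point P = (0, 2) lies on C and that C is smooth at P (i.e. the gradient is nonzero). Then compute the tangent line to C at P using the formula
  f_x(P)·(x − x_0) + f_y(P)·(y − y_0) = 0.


Tangent line at P: 5*x - 8*y + 16 = 0.

Step 1: f(0, 2) = 0, so P lies on C.
Step 2: partial derivatives
  f_x(x, y) = -4*x + 2*y + 1, f_y(x, y) = 2*x - 4*y.
  f_x(P) = 5, f_y(P) = -8 (gradient nonzero, so P is smooth).
Step 3: tangent line at P: 5·(x − 0) + -8·(y − 2) = 0.
Expanding: 5*x - 8*y + 16 = 0.


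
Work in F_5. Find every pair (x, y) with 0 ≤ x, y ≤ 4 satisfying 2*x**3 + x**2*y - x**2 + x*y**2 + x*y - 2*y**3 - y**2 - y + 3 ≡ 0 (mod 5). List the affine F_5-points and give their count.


Affine F_5-points: {(0, 4), (1, 2), (1, 4), (2, 0), (2, 3), (3, 3), (4, 0), (4, 1), (4, 3)}; count = 9.

For each of the 25 pairs (x, y) ∈ F_5², evaluate f(x, y) mod 5. Record the zeros.
  x = 0: [0↦3, 1↦4, 2↦1, 3↦2, 4↦0]  zeros at y ∈ {4}
  x = 1: [0↦4, 1↦3, 2↦0, 3↦3, 4↦0]  zeros at y ∈ {2, 4}
  x = 2: [0↦0, 1↦4, 2↦3, 3↦0, 4↦3]  zeros at y ∈ {0, 3}
  x = 3: [0↦3, 1↦4, 2↦2, 3↦0, 4↦1]  zeros at y ∈ {3}
  x = 4: [0↦0, 1↦0, 2↦4, 3↦0, 4↦1]  zeros at y ∈ {0, 1, 3}
Collecting zeros: affine points = {(0, 4), (1, 2), (1, 4), (2, 0), (2, 3), (3, 3), (4, 0), (4, 1), (4, 3)}.
Total count |C(F_5)_aff| = 9.


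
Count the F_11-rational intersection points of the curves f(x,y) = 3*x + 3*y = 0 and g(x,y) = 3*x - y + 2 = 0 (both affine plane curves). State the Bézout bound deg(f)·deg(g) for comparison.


Common zeros: {(5, 6)}; count = 1; Bézout bound = 1.

deg(f) = 1, deg(g) = 1, so Bézout bound = 1.
Scan x ∈ F_11. For each x, list the y ∈ F_11 with f(x, y) ≡ 0 and those with g(x, y) ≡ 0 (mod 11); the common zeros in that column are the intersection.
  x = 0: f ≡ 0 at y ∈ {0}; g ≡ 0 at y ∈ {2}; common: ∅.
  x = 1: f ≡ 0 at y ∈ {10}; g ≡ 0 at y ∈ {5}; common: ∅.
  x = 2: f ≡ 0 at y ∈ {9}; g ≡ 0 at y ∈ {8}; common: ∅.
  x = 3: f ≡ 0 at y ∈ {8}; g ≡ 0 at y ∈ {0}; common: ∅.
  x = 4: f ≡ 0 at y ∈ {7}; g ≡ 0 at y ∈ {3}; common: ∅.
  x = 5: f ≡ 0 at y ∈ {6}; g ≡ 0 at y ∈ {6}; common: {6}.
  x = 6: f ≡ 0 at y ∈ {5}; g ≡ 0 at y ∈ {9}; common: ∅.
  x = 7: f ≡ 0 at y ∈ {4}; g ≡ 0 at y ∈ {1}; common: ∅.
  x = 8: f ≡ 0 at y ∈ {3}; g ≡ 0 at y ∈ {4}; common: ∅.
  x = 9: f ≡ 0 at y ∈ {2}; g ≡ 0 at y ∈ {7}; common: ∅.
  x = 10: f ≡ 0 at y ∈ {1}; g ≡ 0 at y ∈ {10}; common: ∅.
Collecting: common zeros = {(5, 6)}, so the count is 1.
Comparison with the Bézout bound: 1 ≤ 1 = deg(f)·deg(g), as expected for curves with no common component (the bound is attained).


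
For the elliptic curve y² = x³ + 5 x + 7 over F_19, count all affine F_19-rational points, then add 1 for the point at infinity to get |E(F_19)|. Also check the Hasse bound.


Affine points = {(0, 8), (0, 11), (2, 5), (2, 14), (3, 7), (3, 12), (5, 9), (5, 10), (6, 5), (6, 14), (7, 9), (7, 10), (11, 5), (11, 14), (12, 3), (12, 16), (14, 3), (14, 16), (18, 1), (18, 18)}; affine count = 20; |E(F_19)| = 21.

Discriminant check: Δ ∝ 4a³ + 27b² = 4·5³ + 27·7² = 4·125 + 27·49 ≡ 18 (mod 19). Nonzero ⇒ E is nonsingular.
For each x ∈ F_19, compute rhs = x³ + 5·x + 7 mod 19, then count y ∈ F_19 with y² ≡ rhs.
  x = 0: rhs = 7, matching y values: 8, 11 (2 points).
  x = 1: rhs = 13, matching y values: none (0 points).
  x = 2: rhs = 6, matching y values: 5, 14 (2 points).
  x = 3: rhs = 11, matching y values: 7, 12 (2 points).
  x = 4: rhs = 15, matching y values: none (0 points).
  x = 5: rhs = 5, matching y values: 9, 10 (2 points).
  x = 6: rhs = 6, matching y values: 5, 14 (2 points).
  x = 7: rhs = 5, matching y values: 9, 10 (2 points).
  x = 8: rhs = 8, matching y values: none (0 points).
  x = 9: rhs = 2, matching y values: none (0 points).
  x = 10: rhs = 12, matching y values: none (0 points).
  x = 11: rhs = 6, matching y values: 5, 14 (2 points).
  x = 12: rhs = 9, matching y values: 3, 16 (2 points).
  x = 13: rhs = 8, matching y values: none (0 points).
  x = 14: rhs = 9, matching y values: 3, 16 (2 points).
  x = 15: rhs = 18, matching y values: none (0 points).
  x = 16: rhs = 3, matching y values: none (0 points).
  x = 17: rhs = 8, matching y values: none (0 points).
  x = 18: rhs = 1, matching y values: 1, 18 (2 points).
Total affine count: 20.
Full point count |E(F_19)| = 20 + 1 = 21.
Hasse bound: |21 − (19+1)| = |1| = 1 ≤ 2√19 ≈ 8.7178 ✓.


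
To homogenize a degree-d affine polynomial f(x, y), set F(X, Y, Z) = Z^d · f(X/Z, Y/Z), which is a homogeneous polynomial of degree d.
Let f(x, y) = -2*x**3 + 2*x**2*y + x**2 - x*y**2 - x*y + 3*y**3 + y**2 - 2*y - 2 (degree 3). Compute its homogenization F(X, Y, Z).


F(X, Y, Z) = -2*X**3 + 2*X**2*Y + X**2*Z - X*Y**2 - X*Y*Z + 3*Y**3 + Y**2*Z - 2*Y*Z**2 - 2*Z**3

deg(f) = 3.
Substitute x = X/Z, y = Y/Z into f, then multiply by Z^3.
  monomial -2·x^3·y^0 ↦ -2·X^3·Y^0·Z^0.
  monomial 2·x^2·y^1 ↦ 2·X^2·Y^1·Z^0.
  monomial 1·x^2·y^0 ↦ 1·X^2·Y^0·Z^1.
  monomial -1·x^1·y^2 ↦ -1·X^1·Y^2·Z^0.
  monomial -1·x^1·y^1 ↦ -1·X^1·Y^1·Z^1.
  monomial 3·x^0·y^3 ↦ 3·X^0·Y^3·Z^0.
  monomial 1·x^0·y^2 ↦ 1·X^0·Y^2·Z^1.
  monomial -2·x^0·y^1 ↦ -2·X^0·Y^1·Z^2.
  monomial -2·x^0·y^0 ↦ -2·X^0·Y^0·Z^3.
Collecting: F(X, Y, Z) = -2*X**3 + 2*X**2*Y + X**2*Z - X*Y**2 - X*Y*Z + 3*Y**3 + Y**2*Z - 2*Y*Z**2 - 2*Z**3.
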